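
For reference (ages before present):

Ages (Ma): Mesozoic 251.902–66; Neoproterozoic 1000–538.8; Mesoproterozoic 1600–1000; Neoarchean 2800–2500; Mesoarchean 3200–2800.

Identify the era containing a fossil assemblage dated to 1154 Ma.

Mesoproterozoic

1154 Ma lies between 1600 and 1000 Ma, so it falls in the Mesoproterozoic.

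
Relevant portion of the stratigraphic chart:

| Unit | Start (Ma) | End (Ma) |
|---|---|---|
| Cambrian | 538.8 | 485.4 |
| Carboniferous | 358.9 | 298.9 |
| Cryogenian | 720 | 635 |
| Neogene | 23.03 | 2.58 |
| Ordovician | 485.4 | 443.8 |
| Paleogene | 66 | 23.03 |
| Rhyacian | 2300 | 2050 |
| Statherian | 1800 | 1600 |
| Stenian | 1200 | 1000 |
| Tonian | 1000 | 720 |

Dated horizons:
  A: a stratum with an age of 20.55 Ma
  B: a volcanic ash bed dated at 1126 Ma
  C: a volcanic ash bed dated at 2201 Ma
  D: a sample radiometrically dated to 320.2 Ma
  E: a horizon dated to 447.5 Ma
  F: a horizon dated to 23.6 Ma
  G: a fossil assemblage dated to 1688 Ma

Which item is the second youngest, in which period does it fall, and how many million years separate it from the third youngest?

F, in the Paleogene; 296.6 million years to D

Sorted youngest-first by Ma: A (20.55), F (23.6), D (320.2), E (447.5), B (1126), G (1688), C (2201).
The second youngest is F at 23.6 Ma, which lies in 66–23.03 Ma: the Paleogene.
The third youngest is D at 320.2 Ma; separation = |23.6 − 320.2| = 296.6 Myr.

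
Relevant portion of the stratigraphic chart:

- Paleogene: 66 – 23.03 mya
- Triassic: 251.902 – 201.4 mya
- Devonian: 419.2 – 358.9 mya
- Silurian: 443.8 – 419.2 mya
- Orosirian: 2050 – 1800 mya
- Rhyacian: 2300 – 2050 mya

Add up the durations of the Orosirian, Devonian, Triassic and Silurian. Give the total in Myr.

385.402 million years

Each duration: Orosirian = 250; Devonian = 60.3; Triassic = 50.502; Silurian = 24.6.
Sum: 250 + 60.3 + 50.502 + 24.6 = 385.402 Myr.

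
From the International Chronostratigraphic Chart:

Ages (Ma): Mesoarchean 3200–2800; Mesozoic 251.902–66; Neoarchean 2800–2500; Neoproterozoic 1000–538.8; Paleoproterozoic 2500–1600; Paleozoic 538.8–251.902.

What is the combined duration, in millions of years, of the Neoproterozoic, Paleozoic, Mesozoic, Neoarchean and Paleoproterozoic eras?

2134 million years

Duration is start − end for each: (1000 − 538.8) + (538.8 − 251.902) + (251.902 − 66) + (2800 − 2500) + (2500 − 1600).
That is 461.2 + 286.898 + 185.902 + 300 + 900, which totals 2134 million years.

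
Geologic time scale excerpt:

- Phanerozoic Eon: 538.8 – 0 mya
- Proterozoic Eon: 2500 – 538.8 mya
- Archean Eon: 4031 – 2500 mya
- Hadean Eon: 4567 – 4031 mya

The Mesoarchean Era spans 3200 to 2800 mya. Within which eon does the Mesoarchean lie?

Archean

The Mesoarchean (3200–2800 Ma) lies entirely within 4031–2500 Ma, the Archean Eon.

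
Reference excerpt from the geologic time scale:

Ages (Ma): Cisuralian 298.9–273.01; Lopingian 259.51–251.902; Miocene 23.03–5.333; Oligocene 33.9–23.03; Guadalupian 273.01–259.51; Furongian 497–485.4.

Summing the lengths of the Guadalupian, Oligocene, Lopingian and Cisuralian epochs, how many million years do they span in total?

Duration is start − end for each: (273.01 − 259.51) + (33.9 − 23.03) + (259.51 − 251.902) + (298.9 − 273.01).
That is 13.5 + 10.87 + 7.608 + 25.89, which totals 57.868 million years.

57.868 million years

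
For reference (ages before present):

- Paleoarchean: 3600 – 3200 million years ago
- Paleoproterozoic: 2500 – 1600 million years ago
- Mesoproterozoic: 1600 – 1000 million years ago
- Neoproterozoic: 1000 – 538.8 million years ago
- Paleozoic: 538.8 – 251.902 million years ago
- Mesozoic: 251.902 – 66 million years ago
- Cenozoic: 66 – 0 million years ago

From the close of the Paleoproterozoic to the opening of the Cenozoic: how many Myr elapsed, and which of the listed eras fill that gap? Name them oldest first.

End of Paleoproterozoic = 1600 Ma; start of Cenozoic = 66 Ma.
Gap = 1600 − 66 = 1534 Myr.
Eras wholly inside 1600–66 Ma: Mesoproterozoic (1600–1000), Neoproterozoic (1000–538.8), Paleozoic (538.8–251.902), Mesozoic (251.902–66).

1534 million years; Mesoproterozoic, Neoproterozoic, Paleozoic, Mesozoic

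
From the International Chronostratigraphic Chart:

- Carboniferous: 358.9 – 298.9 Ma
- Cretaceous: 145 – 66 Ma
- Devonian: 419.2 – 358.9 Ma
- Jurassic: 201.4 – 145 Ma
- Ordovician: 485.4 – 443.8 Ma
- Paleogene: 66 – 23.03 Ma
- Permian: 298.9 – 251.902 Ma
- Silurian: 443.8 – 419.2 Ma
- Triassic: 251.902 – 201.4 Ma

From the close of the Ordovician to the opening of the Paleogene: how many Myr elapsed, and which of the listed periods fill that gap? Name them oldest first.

377.8 million years; Silurian, Devonian, Carboniferous, Permian, Triassic, Jurassic, Cretaceous

The Ordovician closes at 443.8 Ma and the Paleogene opens at 66 Ma, so the interval is 443.8 − 66 = 377.8 Myr.
A period fits inside if it starts at or after 443.8 Ma and ends at or before 66 Ma; oldest first that gives Silurian, Devonian, Carboniferous, Permian, Triassic, Jurassic, Cretaceous.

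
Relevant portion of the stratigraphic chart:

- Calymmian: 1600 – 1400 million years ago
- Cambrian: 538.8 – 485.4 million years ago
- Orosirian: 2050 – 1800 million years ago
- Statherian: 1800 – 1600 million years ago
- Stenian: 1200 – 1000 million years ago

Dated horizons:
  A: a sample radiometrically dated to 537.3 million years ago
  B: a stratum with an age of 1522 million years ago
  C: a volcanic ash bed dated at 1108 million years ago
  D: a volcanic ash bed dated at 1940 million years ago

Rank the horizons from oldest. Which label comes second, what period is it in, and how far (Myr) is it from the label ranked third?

Sorted oldest-first by Ma: D (1940), B (1522), C (1108), A (537.3).
The second oldest is B at 1522 Ma, which lies in 1600–1400 Ma: the Calymmian.
The third oldest is C at 1108 Ma; separation = |1522 − 1108| = 414 Myr.

B, in the Calymmian; 414 million years to C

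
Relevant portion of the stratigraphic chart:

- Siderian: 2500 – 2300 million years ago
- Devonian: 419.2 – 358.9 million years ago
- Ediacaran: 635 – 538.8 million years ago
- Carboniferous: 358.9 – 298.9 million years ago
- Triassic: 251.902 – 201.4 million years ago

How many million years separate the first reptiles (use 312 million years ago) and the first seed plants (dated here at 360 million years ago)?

48 million years

360 − 312 = 48 million years.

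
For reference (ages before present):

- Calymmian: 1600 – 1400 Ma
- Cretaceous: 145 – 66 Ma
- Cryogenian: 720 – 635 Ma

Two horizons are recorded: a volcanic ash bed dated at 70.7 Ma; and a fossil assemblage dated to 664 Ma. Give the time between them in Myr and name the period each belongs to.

Elapsed time: 664 − 70.7 = 593.3 Myr.
70.7 Ma lies within 145–66 Ma: Cretaceous.
664 Ma lies within 720–635 Ma: Cryogenian.

593.3 million years apart; the first in the Cretaceous, the second in the Cryogenian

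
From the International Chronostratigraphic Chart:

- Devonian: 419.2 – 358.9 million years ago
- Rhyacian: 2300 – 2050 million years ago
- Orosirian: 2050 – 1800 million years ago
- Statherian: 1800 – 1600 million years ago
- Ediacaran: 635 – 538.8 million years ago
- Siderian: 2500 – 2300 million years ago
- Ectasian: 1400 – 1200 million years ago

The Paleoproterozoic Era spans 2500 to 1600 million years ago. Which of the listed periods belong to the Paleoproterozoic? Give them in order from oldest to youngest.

Siderian, Rhyacian, Orosirian, Statherian

Periods with both bounds inside 2500–1600 Ma: Siderian (2500–2300), Rhyacian (2300–2050), Orosirian (2050–1800), Statherian (1800–1600).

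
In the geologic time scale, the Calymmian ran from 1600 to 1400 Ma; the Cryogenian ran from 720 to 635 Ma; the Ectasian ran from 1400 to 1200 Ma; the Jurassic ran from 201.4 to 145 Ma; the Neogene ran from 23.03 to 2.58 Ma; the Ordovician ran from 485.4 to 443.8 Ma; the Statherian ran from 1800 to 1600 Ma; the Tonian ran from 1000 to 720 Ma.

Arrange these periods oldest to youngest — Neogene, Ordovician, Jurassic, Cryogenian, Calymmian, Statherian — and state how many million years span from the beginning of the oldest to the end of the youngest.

Statherian → Calymmian → Cryogenian → Ordovician → Jurassic → Neogene; total span 1797.42 Myr

From the excerpt: Neogene 23.03–2.58; Ordovician 485.4–443.8; Jurassic 201.4–145; Cryogenian 720–635; Calymmian 1600–1400; Statherian 1800–1600 (Ma).
Larger Ma is earlier, so the oldest is Statherian and the youngest is Neogene; oldest to youngest: Statherian, Calymmian, Cryogenian, Ordovician, Jurassic, Neogene.
Oldest start 1800 minus youngest end 2.58 gives 1797.42 Myr overall.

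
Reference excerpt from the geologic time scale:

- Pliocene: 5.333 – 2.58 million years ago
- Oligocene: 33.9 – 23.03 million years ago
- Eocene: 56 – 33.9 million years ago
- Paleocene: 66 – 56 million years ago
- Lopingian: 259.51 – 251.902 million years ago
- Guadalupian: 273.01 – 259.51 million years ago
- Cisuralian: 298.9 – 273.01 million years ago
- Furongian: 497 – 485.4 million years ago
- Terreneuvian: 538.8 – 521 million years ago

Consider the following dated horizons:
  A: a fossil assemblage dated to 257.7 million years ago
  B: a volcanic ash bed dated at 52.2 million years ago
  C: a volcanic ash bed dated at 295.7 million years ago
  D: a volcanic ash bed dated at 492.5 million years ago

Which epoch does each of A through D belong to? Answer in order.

A — Lopingian; B — Eocene; C — Cisuralian; D — Furongian

Match each age against the start–end ranges in the excerpt: A = 257.7 Ma → Lopingian (259.51–251.902); B = 52.2 Ma → Eocene (56–33.9); C = 295.7 Ma → Cisuralian (298.9–273.01); D = 492.5 Ma → Furongian (497–485.4).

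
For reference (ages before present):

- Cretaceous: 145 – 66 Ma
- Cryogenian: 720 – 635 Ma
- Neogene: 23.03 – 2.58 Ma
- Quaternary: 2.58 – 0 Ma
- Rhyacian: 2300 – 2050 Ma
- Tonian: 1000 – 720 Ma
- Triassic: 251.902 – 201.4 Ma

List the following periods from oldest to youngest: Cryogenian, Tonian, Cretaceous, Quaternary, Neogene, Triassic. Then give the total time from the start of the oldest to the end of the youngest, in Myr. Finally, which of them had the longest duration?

From the excerpt: Cryogenian 720–635; Tonian 1000–720; Cretaceous 145–66; Quaternary 2.58–0; Neogene 23.03–2.58; Triassic 251.902–201.4 (Ma).
Larger Ma is earlier, so the oldest is Tonian and the youngest is Quaternary; oldest to youngest: Tonian, Cryogenian, Triassic, Cretaceous, Neogene, Quaternary.
Oldest start 1000 minus youngest end 0 gives 1000 Myr overall.
Individual lengths (start − end): Cryogenian 85; Quaternary 2.58; Cretaceous 79; Triassic 50.502; Tonian 280; Neogene 20.45. The largest is Tonian at 280 Myr.

Tonian → Cryogenian → Triassic → Cretaceous → Neogene → Quaternary; total span 1000 Myr; longest is Tonian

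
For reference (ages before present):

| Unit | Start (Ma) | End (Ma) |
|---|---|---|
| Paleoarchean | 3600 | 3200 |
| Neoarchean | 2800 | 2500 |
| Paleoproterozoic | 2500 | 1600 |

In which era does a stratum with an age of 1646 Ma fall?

Paleoproterozoic

1646 Ma lies between 2500 and 1600 Ma, so it falls in the Paleoproterozoic.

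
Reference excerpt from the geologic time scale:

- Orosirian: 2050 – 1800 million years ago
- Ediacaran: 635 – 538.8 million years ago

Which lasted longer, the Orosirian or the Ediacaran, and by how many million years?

Orosirian, by 153.8 million years

Orosirian: 2050 − 1800 = 250 Myr.
Ediacaran: 635 − 538.8 = 96.2 Myr.
Difference: 250 − 96.2 = 153.8 Myr, so the Orosirian was longer.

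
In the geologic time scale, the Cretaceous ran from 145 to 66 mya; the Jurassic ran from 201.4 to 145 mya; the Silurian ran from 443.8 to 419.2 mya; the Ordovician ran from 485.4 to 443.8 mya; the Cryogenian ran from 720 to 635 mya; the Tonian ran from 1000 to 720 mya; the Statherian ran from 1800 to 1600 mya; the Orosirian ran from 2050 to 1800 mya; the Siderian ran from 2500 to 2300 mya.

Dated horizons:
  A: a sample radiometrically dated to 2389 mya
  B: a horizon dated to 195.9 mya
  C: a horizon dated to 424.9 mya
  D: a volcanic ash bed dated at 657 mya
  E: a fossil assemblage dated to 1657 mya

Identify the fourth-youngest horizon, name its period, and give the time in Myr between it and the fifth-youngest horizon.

Smaller Ma means younger, so youngest first: B 195.9 < C 424.9 < D 657 < E 1657 < A 2389.
Counting 4 along gives E (1657 Ma); the excerpt puts that inside the Statherian, 1800–1600 Ma.
Next in line is A (2389 Ma), and 2389 − 1657 = 732 Myr.

E, in the Statherian; 732 million years to A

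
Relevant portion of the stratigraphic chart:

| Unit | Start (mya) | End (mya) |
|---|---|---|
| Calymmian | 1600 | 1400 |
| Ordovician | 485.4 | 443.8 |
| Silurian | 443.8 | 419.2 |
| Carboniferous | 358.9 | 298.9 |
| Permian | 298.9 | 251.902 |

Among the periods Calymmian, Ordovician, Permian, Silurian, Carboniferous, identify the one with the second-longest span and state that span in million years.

Start − end for each: Calymmian 1600 − 1400 = 200; Ordovician 485.4 − 443.8 = 41.6; Permian 298.9 − 251.902 = 46.998; Silurian 443.8 − 419.2 = 24.6; Carboniferous 358.9 − 298.9 = 60.
Ranking these from longest: Calymmian > Carboniferous > Permian > Ordovician > Silurian.
Position 2 in that ranking is Carboniferous, which lasted 60 Myr.

Carboniferous, 60 million years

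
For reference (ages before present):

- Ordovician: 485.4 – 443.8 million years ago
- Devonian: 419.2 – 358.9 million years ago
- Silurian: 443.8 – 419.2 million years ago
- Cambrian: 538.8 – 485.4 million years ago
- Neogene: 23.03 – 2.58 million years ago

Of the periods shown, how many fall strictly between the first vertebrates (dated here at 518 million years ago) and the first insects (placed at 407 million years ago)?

The older date is 518 Ma and the younger is 407 Ma.
Periods with start < 518 and end > 407 Ma: Ordovician (485.4–443.8), Silurian (443.8–419.2).
That is 2 complete periods.

2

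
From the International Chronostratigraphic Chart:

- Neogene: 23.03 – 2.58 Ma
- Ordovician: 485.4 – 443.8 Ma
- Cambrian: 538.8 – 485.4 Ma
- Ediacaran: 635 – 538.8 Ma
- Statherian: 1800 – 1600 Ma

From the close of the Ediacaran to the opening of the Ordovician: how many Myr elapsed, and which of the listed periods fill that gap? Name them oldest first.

The Ediacaran closes at 538.8 Ma and the Ordovician opens at 485.4 Ma, so the interval is 538.8 − 485.4 = 53.4 Myr.
A period fits inside if it starts at or after 538.8 Ma and ends at or before 485.4 Ma; oldest first that gives Cambrian.

53.4 million years; Cambrian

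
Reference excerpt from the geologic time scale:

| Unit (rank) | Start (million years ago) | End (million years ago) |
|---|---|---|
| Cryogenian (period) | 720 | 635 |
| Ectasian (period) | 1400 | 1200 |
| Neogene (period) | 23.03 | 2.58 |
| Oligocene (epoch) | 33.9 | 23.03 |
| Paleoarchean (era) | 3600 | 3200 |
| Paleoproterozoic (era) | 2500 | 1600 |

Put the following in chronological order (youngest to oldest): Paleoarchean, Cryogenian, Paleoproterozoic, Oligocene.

Sorting by start age (ascending Ma, since larger Ma = older): Oligocene start 33.9, Cryogenian start 720, Paleoproterozoic start 2500, Paleoarchean start 3600.

Oligocene, Cryogenian, Paleoproterozoic, Paleoarchean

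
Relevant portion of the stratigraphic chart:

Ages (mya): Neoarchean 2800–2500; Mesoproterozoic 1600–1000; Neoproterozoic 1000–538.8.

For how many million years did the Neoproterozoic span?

461.2 million years

1000 − 538.8 = 461.2 million years.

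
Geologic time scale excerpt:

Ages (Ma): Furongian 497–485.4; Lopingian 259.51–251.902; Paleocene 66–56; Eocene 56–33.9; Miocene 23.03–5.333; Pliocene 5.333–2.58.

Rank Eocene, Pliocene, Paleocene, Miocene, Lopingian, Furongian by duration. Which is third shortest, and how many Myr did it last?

Durations: Eocene 22.1; Pliocene 2.753; Paleocene 10; Miocene 17.697; Lopingian 7.608; Furongian 11.6 Myr.
Sorted shortest-first: Pliocene (2.753), Lopingian (7.608), Paleocene (10), Furongian (11.6), Miocene (17.697), Eocene (22.1).
The third shortest is Paleocene at 10 Myr.

Paleocene, 10 million years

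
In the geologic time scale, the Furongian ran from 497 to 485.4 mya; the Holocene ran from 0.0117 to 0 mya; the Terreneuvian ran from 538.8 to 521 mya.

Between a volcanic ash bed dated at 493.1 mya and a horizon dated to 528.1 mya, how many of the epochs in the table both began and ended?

0

The older date is 528.1 Ma and the younger is 493.1 Ma.
No epoch both begins after 528.1 Ma and ends before 493.1 Ma, so the count is 0.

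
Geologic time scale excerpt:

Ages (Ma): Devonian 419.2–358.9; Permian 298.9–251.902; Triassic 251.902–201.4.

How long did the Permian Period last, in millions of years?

298.9 − 251.902 = 46.998 million years.

46.998 million years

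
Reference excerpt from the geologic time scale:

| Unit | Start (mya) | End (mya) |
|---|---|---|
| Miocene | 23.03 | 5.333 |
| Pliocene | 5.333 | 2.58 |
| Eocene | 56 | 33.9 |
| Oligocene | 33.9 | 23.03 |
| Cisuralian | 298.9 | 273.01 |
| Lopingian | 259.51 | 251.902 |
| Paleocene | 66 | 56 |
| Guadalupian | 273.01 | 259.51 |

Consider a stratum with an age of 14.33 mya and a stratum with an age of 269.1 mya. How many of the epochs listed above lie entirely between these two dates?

4

The older date is 269.1 Ma and the younger is 14.33 Ma.
Epochs with start < 269.1 and end > 14.33 Ma: Lopingian (259.51–251.902), Paleocene (66–56), Eocene (56–33.9), Oligocene (33.9–23.03).
That is 4 complete epochs.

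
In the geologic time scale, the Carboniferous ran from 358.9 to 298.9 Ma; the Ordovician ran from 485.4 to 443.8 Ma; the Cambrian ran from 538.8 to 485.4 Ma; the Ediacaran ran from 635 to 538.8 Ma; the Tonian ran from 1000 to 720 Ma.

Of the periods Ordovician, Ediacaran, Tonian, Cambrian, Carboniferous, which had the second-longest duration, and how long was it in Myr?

Start − end for each: Ordovician 485.4 − 443.8 = 41.6; Ediacaran 635 − 538.8 = 96.2; Tonian 1000 − 720 = 280; Cambrian 538.8 − 485.4 = 53.4; Carboniferous 358.9 − 298.9 = 60.
Ranking these from longest: Tonian > Ediacaran > Carboniferous > Cambrian > Ordovician.
Position 2 in that ranking is Ediacaran, which lasted 96.2 Myr.

Ediacaran, 96.2 million years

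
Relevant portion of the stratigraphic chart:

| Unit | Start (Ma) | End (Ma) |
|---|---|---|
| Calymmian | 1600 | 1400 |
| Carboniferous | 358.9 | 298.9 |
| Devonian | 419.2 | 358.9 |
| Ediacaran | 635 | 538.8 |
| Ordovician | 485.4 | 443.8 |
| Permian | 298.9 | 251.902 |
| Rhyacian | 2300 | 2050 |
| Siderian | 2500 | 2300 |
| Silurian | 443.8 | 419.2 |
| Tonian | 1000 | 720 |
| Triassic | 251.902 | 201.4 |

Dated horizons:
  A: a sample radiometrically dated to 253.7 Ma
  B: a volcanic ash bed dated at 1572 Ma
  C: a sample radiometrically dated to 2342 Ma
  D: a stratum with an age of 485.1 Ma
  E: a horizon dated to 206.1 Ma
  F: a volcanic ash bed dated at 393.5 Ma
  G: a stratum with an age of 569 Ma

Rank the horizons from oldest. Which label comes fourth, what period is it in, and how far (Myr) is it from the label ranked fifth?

Larger Ma means older, so oldest first: C 2342 > B 1572 > G 569 > D 485.1 > F 393.5 > A 253.7 > E 206.1.
Counting 4 along gives D (485.1 Ma); the excerpt puts that inside the Ordovician, 485.4–443.8 Ma.
Next in line is F (393.5 Ma), and 485.1 − 393.5 = 91.6 Myr.

D, in the Ordovician; 91.6 million years to F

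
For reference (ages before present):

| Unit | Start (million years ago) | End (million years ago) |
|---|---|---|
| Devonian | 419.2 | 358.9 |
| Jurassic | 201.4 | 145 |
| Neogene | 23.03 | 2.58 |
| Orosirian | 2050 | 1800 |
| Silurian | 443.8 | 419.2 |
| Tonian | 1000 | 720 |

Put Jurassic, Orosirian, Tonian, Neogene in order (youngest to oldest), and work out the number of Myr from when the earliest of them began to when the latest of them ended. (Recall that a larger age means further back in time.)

From the excerpt: Jurassic 201.4–145; Orosirian 2050–1800; Tonian 1000–720; Neogene 23.03–2.58 (Ma).
Larger Ma is earlier, so the oldest is Orosirian and the youngest is Neogene; youngest to oldest: Neogene, Jurassic, Tonian, Orosirian.
Oldest start 2050 minus youngest end 2.58 gives 2047.42 Myr overall.

Neogene, Jurassic, Tonian, Orosirian; total span 2047.42 Myr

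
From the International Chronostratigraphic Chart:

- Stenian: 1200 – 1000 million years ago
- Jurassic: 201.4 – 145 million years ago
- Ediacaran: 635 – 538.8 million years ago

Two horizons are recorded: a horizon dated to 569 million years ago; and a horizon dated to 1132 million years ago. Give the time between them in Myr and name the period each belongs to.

Elapsed time: 1132 − 569 = 563 Myr.
569 Ma lies within 635–538.8 Ma: Ediacaran.
1132 Ma lies within 1200–1000 Ma: Stenian.

563 million years apart; the first in the Ediacaran, the second in the Stenian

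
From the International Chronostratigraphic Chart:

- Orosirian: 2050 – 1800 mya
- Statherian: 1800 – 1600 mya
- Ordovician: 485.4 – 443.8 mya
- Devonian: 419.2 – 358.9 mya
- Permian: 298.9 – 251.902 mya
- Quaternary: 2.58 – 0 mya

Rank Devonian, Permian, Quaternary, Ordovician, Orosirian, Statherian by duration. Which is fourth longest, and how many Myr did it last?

Permian, 46.998 million years

Start − end for each: Devonian 419.2 − 358.9 = 60.3; Permian 298.9 − 251.902 = 46.998; Quaternary 2.58 − 0 = 2.58; Ordovician 485.4 − 443.8 = 41.6; Orosirian 2050 − 1800 = 250; Statherian 1800 − 1600 = 200.
Ranking these from longest: Orosirian > Statherian > Devonian > Permian > Ordovician > Quaternary.
Position 4 in that ranking is Permian, which lasted 46.998 Myr.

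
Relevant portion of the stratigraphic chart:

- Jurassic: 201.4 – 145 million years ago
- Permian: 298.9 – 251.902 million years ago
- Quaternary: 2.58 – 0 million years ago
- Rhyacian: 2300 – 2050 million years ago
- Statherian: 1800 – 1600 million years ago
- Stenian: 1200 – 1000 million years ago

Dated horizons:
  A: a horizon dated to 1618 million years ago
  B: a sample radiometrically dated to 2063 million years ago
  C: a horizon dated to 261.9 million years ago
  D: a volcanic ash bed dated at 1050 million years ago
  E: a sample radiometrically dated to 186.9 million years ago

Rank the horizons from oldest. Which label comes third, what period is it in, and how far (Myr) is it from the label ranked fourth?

D, in the Stenian; 788.1 million years to C

Sorted oldest-first by Ma: B (2063), A (1618), D (1050), C (261.9), E (186.9).
The third oldest is D at 1050 Ma, which lies in 1200–1000 Ma: the Stenian.
The fourth oldest is C at 261.9 Ma; separation = |1050 − 261.9| = 788.1 Myr.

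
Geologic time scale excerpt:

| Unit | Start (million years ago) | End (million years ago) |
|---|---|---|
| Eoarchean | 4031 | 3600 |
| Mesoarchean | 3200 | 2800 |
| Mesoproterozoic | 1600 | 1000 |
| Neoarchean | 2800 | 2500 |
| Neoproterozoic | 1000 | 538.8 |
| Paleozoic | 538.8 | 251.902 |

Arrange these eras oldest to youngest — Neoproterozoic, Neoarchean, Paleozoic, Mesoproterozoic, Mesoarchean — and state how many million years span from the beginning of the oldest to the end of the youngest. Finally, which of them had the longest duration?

Mesoarchean → Neoarchean → Mesoproterozoic → Neoproterozoic → Paleozoic; total span 2948.098 Myr; longest is Mesoproterozoic

From the excerpt: Neoproterozoic 1000–538.8; Neoarchean 2800–2500; Paleozoic 538.8–251.902; Mesoproterozoic 1600–1000; Mesoarchean 3200–2800 (Ma).
Larger Ma is earlier, so the oldest is Mesoarchean and the youngest is Paleozoic; oldest to youngest: Mesoarchean, Neoarchean, Mesoproterozoic, Neoproterozoic, Paleozoic.
Oldest start 3200 minus youngest end 251.902 gives 2948.098 Myr overall.
Individual lengths (start − end): Mesoproterozoic 600; Paleozoic 286.898; Mesoarchean 400; Neoproterozoic 461.2; Neoarchean 300. The largest is Mesoproterozoic at 600 Myr.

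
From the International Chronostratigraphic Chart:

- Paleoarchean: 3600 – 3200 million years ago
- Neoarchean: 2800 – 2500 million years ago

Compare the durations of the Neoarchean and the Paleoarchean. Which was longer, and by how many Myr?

Neoarchean: 2800 − 2500 = 300 Myr.
Paleoarchean: 3600 − 3200 = 400 Myr.
Difference: 400 − 300 = 100 Myr, so the Paleoarchean was longer.

Paleoarchean, by 100 million years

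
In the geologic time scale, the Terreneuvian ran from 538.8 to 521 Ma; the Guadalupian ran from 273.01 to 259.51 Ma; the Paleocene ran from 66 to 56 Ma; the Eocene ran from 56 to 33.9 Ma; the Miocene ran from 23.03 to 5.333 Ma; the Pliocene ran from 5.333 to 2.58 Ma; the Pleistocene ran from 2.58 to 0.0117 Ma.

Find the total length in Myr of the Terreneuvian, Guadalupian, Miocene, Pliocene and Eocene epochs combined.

73.85 million years

Duration is start − end for each: (538.8 − 521) + (273.01 − 259.51) + (23.03 − 5.333) + (5.333 − 2.58) + (56 − 33.9).
That is 17.8 + 13.5 + 17.697 + 2.753 + 22.1, which totals 73.85 million years.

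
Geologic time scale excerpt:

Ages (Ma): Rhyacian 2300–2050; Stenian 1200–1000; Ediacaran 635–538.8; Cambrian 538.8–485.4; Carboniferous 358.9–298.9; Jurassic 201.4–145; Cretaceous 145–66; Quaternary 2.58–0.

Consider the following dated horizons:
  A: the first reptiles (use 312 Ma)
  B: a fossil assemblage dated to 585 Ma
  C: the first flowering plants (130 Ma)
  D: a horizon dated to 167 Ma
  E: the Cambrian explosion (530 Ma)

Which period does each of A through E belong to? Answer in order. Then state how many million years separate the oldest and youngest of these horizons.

A: 312 Ma lies in 358.9–298.9 Ma, so Carboniferous.
B: 585 Ma lies in 635–538.8 Ma, so Ediacaran.
C: 130 Ma lies in 145–66 Ma, so Cretaceous.
D: 167 Ma lies in 201.4–145 Ma, so Jurassic.
E: 530 Ma lies in 538.8–485.4 Ma, so Cambrian.
Oldest = 585 Ma, youngest = 130 Ma → span 455 Myr.

A — Carboniferous; B — Ediacaran; C — Cretaceous; D — Jurassic; E — Cambrian; span 455 million years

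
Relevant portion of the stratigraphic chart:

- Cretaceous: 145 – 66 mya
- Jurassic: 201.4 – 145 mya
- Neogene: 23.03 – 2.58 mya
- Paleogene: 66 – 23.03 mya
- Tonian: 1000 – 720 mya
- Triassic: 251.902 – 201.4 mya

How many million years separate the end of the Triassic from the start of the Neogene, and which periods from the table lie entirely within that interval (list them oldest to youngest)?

The Triassic closes at 201.4 Ma and the Neogene opens at 23.03 Ma, so the interval is 201.4 − 23.03 = 178.37 Myr.
A period fits inside if it starts at or after 201.4 Ma and ends at or before 23.03 Ma; oldest first that gives Jurassic, Cretaceous, Paleogene.

178.37 million years; Jurassic, Cretaceous, Paleogene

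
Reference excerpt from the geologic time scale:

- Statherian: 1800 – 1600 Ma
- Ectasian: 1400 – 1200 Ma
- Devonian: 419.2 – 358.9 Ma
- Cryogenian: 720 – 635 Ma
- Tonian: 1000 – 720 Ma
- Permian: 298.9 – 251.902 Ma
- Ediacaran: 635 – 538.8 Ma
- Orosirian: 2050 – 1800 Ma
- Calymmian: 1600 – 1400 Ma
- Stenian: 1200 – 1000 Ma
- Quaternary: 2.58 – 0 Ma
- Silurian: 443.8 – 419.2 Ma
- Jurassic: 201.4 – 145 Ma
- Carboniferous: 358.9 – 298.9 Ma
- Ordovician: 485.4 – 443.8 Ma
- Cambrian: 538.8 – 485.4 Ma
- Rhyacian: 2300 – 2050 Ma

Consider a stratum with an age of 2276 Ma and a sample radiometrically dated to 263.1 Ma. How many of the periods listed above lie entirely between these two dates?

The older date is 2276 Ma and the younger is 263.1 Ma.
Periods with start < 2276 and end > 263.1 Ma: Orosirian (2050–1800), Statherian (1800–1600), Calymmian (1600–1400), Ectasian (1400–1200), Stenian (1200–1000), Tonian (1000–720), Cryogenian (720–635), Ediacaran (635–538.8), Cambrian (538.8–485.4), Ordovician (485.4–443.8), Silurian (443.8–419.2), Devonian (419.2–358.9), Carboniferous (358.9–298.9).
That is 13 complete periods.

13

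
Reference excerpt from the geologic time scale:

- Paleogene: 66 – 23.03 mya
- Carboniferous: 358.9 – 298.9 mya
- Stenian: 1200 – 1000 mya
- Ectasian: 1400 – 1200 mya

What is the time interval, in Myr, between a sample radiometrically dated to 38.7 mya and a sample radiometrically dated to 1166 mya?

1127.3 million years

1166 − 38.7 = 1127.3 million years.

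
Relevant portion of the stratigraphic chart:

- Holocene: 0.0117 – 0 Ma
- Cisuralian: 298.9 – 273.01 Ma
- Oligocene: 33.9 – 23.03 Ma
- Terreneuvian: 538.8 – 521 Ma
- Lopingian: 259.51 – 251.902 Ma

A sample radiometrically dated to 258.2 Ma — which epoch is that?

Lopingian

258.2 Ma lies between 259.51 and 251.902 Ma, so it falls in the Lopingian.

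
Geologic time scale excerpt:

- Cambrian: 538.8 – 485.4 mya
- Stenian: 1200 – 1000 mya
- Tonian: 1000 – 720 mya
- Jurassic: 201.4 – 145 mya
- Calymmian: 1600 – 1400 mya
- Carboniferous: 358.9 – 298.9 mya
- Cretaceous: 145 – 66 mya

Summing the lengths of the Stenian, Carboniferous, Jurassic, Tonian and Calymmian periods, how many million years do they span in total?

Each duration: Stenian = 200; Carboniferous = 60; Jurassic = 56.4; Tonian = 280; Calymmian = 200.
Sum: 200 + 60 + 56.4 + 280 + 200 = 796.4 Myr.

796.4 million years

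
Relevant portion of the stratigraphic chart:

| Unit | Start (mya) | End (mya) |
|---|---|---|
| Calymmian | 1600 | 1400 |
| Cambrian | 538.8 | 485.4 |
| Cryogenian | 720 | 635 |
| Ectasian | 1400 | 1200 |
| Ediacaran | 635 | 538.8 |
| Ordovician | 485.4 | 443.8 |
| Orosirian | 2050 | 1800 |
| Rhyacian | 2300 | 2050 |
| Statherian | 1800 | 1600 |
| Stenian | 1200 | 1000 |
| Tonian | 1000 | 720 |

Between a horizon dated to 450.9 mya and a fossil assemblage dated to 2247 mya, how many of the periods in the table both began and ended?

9

The older date is 2247 Ma and the younger is 450.9 Ma.
Periods with start < 2247 and end > 450.9 Ma: Orosirian (2050–1800), Statherian (1800–1600), Calymmian (1600–1400), Ectasian (1400–1200), Stenian (1200–1000), Tonian (1000–720), Cryogenian (720–635), Ediacaran (635–538.8), Cambrian (538.8–485.4).
That is 9 complete periods.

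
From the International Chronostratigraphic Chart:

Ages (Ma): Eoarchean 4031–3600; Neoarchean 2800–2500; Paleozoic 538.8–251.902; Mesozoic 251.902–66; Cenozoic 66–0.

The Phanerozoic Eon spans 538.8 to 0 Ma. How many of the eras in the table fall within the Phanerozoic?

3

Eras inside 538.8–0 Ma: Paleozoic, Mesozoic, Cenozoic — 3 in total.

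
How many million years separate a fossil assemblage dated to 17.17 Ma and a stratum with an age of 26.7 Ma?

9.53 million years

26.7 − 17.17 = 9.53 million years.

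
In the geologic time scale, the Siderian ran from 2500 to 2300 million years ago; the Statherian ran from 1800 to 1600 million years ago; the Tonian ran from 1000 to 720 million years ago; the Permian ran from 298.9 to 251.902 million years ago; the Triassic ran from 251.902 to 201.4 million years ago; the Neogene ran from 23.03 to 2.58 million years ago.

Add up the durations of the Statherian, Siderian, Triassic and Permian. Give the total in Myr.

Duration is start − end for each: (1800 − 1600) + (2500 − 2300) + (251.902 − 201.4) + (298.9 − 251.902).
That is 200 + 200 + 50.502 + 46.998, which totals 497.5 million years.

497.5 million years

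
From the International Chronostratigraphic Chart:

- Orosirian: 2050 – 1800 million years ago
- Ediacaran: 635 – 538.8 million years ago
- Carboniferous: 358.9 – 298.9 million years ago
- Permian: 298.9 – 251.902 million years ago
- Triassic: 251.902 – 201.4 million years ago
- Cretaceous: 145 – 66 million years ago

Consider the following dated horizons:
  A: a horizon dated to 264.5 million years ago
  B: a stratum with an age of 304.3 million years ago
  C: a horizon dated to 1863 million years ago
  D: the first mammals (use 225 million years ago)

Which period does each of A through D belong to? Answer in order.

A — Permian; B — Carboniferous; C — Orosirian; D — Triassic

Match each age against the start–end ranges in the excerpt: A = 264.5 Ma → Permian (298.9–251.902); B = 304.3 Ma → Carboniferous (358.9–298.9); C = 1863 Ma → Orosirian (2050–1800); D = 225 Ma → Triassic (251.902–201.4).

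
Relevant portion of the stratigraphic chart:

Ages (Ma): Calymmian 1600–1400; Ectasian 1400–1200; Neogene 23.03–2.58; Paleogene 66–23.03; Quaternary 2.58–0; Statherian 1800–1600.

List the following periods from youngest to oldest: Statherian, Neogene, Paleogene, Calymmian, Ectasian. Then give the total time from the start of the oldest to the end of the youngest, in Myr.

Neogene, Paleogene, Ectasian, Calymmian, Statherian; total span 1797.42 Myr

Start ages (Ma): Statherian 1800, Calymmian 1600, Ectasian 1400, Paleogene 66, Neogene 23.03.
Ordered youngest to oldest: Neogene, Paleogene, Ectasian, Calymmian, Statherian.
Span = 1800 − 2.58 = 1797.42 Myr.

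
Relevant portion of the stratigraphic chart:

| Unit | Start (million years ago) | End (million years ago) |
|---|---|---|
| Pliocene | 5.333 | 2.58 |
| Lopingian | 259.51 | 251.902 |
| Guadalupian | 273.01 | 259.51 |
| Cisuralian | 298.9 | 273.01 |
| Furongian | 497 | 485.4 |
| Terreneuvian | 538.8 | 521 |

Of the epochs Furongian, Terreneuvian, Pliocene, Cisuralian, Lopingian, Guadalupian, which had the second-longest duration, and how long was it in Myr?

Durations: Furongian 11.6; Terreneuvian 17.8; Pliocene 2.753; Cisuralian 25.89; Lopingian 7.608; Guadalupian 13.5 Myr.
Sorted longest-first: Cisuralian (25.89), Terreneuvian (17.8), Guadalupian (13.5), Furongian (11.6), Lopingian (7.608), Pliocene (2.753).
The second longest is Terreneuvian at 17.8 Myr.

Terreneuvian, 17.8 million years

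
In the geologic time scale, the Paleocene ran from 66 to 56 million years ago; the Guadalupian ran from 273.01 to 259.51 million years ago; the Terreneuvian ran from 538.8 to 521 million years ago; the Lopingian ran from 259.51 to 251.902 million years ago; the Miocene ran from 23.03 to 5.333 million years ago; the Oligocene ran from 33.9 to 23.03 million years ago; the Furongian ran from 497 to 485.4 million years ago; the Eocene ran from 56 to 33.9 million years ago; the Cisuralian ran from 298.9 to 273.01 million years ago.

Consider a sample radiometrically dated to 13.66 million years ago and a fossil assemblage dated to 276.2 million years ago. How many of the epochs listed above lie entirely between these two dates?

5

The older date is 276.2 Ma and the younger is 13.66 Ma.
Epochs with start < 276.2 and end > 13.66 Ma: Guadalupian (273.01–259.51), Lopingian (259.51–251.902), Paleocene (66–56), Eocene (56–33.9), Oligocene (33.9–23.03).
That is 5 complete epochs.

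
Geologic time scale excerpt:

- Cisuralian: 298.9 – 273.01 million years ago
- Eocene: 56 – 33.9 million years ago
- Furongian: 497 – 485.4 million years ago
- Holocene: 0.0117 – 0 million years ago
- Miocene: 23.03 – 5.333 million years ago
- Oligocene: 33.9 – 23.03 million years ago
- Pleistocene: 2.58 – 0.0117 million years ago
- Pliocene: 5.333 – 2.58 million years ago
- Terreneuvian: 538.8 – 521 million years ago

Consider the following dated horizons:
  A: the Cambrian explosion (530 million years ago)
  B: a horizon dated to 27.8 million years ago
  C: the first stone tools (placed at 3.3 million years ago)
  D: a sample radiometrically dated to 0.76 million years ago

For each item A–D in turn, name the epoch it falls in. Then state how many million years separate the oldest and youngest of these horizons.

Match each age against the start–end ranges in the excerpt: A = 530 Ma → Terreneuvian (538.8–521); B = 27.8 Ma → Oligocene (33.9–23.03); C = 3.3 Ma → Pliocene (5.333–2.58); D = 0.76 Ma → Pleistocene (2.58–0.0117).
The largest age is 530 Ma and the smallest is 0.76 Ma; their difference is 529.24 Myr.

A — Terreneuvian; B — Oligocene; C — Pliocene; D — Pleistocene; span 529.24 million years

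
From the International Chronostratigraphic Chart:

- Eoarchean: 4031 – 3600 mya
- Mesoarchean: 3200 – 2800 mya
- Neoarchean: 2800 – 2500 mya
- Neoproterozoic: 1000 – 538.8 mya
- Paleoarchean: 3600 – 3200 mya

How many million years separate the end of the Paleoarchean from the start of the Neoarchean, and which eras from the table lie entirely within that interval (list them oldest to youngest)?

The Paleoarchean closes at 3200 Ma and the Neoarchean opens at 2800 Ma, so the interval is 3200 − 2800 = 400 Myr.
An era fits inside if it starts at or after 3200 Ma and ends at or before 2800 Ma; oldest first that gives Mesoarchean.

400 million years; Mesoarchean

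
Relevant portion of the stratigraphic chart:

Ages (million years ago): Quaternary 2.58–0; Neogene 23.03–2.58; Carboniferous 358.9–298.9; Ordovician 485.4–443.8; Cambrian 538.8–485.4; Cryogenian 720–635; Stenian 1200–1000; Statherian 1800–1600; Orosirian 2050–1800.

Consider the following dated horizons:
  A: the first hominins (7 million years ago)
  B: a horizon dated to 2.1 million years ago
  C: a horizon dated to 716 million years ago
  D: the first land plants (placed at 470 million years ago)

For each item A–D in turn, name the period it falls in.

A — Neogene; B — Quaternary; C — Cryogenian; D — Ordovician

Match each age against the start–end ranges in the excerpt: A = 7 Ma → Neogene (23.03–2.58); B = 2.1 Ma → Quaternary (2.58–0); C = 716 Ma → Cryogenian (720–635); D = 470 Ma → Ordovician (485.4–443.8).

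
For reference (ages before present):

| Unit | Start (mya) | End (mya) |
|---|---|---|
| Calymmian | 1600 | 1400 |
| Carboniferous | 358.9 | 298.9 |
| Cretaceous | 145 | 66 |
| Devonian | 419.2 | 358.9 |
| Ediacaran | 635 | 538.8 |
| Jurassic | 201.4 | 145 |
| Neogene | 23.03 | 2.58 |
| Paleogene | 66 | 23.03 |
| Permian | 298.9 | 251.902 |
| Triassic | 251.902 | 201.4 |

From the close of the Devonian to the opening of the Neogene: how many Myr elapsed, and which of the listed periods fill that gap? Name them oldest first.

The Devonian closes at 358.9 Ma and the Neogene opens at 23.03 Ma, so the interval is 358.9 − 23.03 = 335.87 Myr.
A period fits inside if it starts at or after 358.9 Ma and ends at or before 23.03 Ma; oldest first that gives Carboniferous, Permian, Triassic, Jurassic, Cretaceous, Paleogene.

335.87 million years; Carboniferous, Permian, Triassic, Jurassic, Cretaceous, Paleogene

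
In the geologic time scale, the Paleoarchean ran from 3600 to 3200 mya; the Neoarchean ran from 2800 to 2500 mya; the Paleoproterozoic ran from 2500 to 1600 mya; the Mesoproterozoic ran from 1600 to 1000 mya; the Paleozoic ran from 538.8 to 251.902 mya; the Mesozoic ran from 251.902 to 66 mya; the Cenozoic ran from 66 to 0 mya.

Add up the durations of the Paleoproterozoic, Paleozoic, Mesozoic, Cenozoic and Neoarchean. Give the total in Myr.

1738.8 million years

Duration is start − end for each: (2500 − 1600) + (538.8 − 251.902) + (251.902 − 66) + (66 − 0) + (2800 − 2500).
That is 900 + 286.898 + 185.902 + 66 + 300, which totals 1738.8 million years.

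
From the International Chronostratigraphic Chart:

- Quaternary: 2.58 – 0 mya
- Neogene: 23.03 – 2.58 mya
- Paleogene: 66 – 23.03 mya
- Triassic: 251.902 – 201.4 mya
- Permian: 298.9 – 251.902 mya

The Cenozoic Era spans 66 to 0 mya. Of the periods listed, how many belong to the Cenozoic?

3

Periods inside 66–0 Ma: Paleogene, Neogene, Quaternary — 3 in total.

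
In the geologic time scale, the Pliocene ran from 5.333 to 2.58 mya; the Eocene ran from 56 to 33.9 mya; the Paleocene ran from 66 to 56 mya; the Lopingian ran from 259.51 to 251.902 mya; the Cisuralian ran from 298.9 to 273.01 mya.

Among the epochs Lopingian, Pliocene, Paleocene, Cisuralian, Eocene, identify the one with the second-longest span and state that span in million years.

Durations: Lopingian 7.608; Pliocene 2.753; Paleocene 10; Cisuralian 25.89; Eocene 22.1 Myr.
Sorted longest-first: Cisuralian (25.89), Eocene (22.1), Paleocene (10), Lopingian (7.608), Pliocene (2.753).
The second longest is Eocene at 22.1 Myr.

Eocene, 22.1 million years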